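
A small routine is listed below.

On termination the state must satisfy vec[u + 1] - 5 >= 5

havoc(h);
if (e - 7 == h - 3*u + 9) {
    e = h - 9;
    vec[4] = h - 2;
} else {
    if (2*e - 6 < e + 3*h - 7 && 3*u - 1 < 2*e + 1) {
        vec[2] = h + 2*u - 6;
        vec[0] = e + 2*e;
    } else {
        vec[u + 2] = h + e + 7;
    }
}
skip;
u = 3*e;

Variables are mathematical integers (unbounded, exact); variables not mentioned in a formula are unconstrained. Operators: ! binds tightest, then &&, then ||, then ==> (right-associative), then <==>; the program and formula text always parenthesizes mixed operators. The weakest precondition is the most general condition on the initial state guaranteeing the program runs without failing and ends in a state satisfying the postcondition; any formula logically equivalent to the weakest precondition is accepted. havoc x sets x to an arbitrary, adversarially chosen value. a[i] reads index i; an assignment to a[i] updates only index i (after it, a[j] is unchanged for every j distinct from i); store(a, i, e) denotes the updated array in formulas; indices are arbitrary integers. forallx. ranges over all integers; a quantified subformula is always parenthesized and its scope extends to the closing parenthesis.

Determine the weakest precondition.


Working backward. After the program, the postcondition vec[u + 1] - 5 >= 5 must hold; in canonical form it is vec[u + 1] >= 10.
Before u := 3*e: vec[3*e + 1] >= 10
Before skip: vec[3*e + 1] >= 10
Then branch requires store(vec, 4, h - 2)[3*h - 26] >= 10; else branch requires ((e < 3*h - 1 && 3*u < 2*e + 2) ==> store(store(vec, 2, h + 2*u - 6), 0, 3*e)[3*e + 1] >= 10) && ((!(e < 3*h - 1 && 3*u < 2*e + 2)) ==> store(vec, u + 2, e + h + 7)[3*e + 1] >= 10).
Before the if: (e + 3*u == h + 16 ==> store(vec, 4, h - 2)[3*h - 26] >= 10) && ((!(e + 3*u == h + 16)) ==> (((e < 3*h - 1 && 3*u < 2*e + 2) ==> store(store(vec, 2, h + 2*u - 6), 0, 3*e)[3*e + 1] >= 10) && ((!(e < 3*h - 1 && 3*u < 2*e + 2)) ==> store(vec, u + 2, e + h + 7)[3*e + 1] >= 10)))
Before havoc h: forall h_1. ((e + 3*u == h_1 + 16 ==> store(vec, 4, h_1 - 2)[3*h_1 - 26] >= 10) && ((!(e + 3*u == h_1 + 16)) ==> (((e < 3*h_1 - 1 && 3*u < 2*e + 2) ==> store(store(vec, 2, h_1 + 2*u - 6), 0, 3*e)[3*e + 1] >= 10) && ((!(e < 3*h_1 - 1 && 3*u < 2*e + 2)) ==> store(vec, u + 2, e + h_1 + 7)[3*e + 1] >= 10))))
Answer: WP = forall h_1. ((e + 3*u == h_1 + 16 ==> store(vec, 4, h_1 - 2)[3*h_1 - 26] >= 10) && ((!(e + 3*u == h_1 + 16)) ==> (((e < 3*h_1 - 1 && 3*u < 2*e + 2) ==> store(store(vec, 2, h_1 + 2*u - 6), 0, 3*e)[3*e + 1] >= 10) && ((!(e < 3*h_1 - 1 && 3*u < 2*e + 2)) ==> store(vec, u + 2, e + h_1 + 7)[3*e + 1] >= 10))))


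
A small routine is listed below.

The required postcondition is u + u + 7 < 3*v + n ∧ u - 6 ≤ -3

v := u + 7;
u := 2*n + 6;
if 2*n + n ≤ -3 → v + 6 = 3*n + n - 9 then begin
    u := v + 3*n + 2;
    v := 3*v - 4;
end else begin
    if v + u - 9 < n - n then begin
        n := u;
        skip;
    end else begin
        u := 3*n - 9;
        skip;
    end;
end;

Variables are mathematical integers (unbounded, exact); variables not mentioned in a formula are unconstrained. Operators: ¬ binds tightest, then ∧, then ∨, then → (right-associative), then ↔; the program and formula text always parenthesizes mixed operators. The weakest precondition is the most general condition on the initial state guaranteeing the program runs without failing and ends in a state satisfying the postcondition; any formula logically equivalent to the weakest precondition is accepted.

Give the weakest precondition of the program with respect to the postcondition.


Working backward. After the program, the postcondition u + u + 7 < 3*v + n ∧ u - 6 ≤ -3 must hold; in canonical form it is 2*u < n + 3*v - 7 ∧ u ≤ 3.
Then branch requires 5*n < 7*v - 23 ∧ 3*n + v ≤ 1; else branch requires (u + v < 9 → (u < 3*v - 7 ∧ u ≤ 3)) ∧ ((¬(u + v < 9)) → (5*n < 3*v + 11 ∧ 3*n ≤ 12)).
Before the if: ((3*n ≤ -3 → v = 4*n - 15) → (5*n < 7*v - 23 ∧ 3*n + v ≤ 1)) ∧ ((¬(3*n ≤ -3 → v = 4*n - 15)) → ((u + v < 9 → (u < 3*v - 7 ∧ u ≤ 3)) ∧ ((¬(u + v < 9)) → (5*n < 3*v + 11 ∧ 3*n ≤ 12))))
Before u := 2*n + 6: ((3*n ≤ -3 → v = 4*n - 15) → (5*n < 7*v - 23 ∧ 3*n + v ≤ 1)) ∧ ((¬(3*n ≤ -3 → v = 4*n - 15)) → ((2*n + v < 3 → (2*n < 3*v - 13 ∧ 2*n ≤ -3)) ∧ ((¬(2*n + v < 3)) → (5*n < 3*v + 11 ∧ 3*n ≤ 12))))
Before v := u + 7: ((3*n ≤ -3 → u = 4*n - 22) → (5*n < 7*u + 26 ∧ 3*n + u ≤ -6)) ∧ ((¬(3*n ≤ -3 → u = 4*n - 22)) → ((2*n + u < -4 → (2*n < 3*u + 8 ∧ 2*n ≤ -3)) ∧ ((¬(2*n + u < -4)) → (5*n < 3*u + 32 ∧ 3*n ≤ 12))))
Answer: WP = ((3*n ≤ -3 → u = 4*n - 22) → (5*n < 7*u + 26 ∧ 3*n + u ≤ -6)) ∧ ((¬(3*n ≤ -3 → u = 4*n - 22)) → ((2*n + u < -4 → (2*n < 3*u + 8 ∧ 2*n ≤ -3)) ∧ ((¬(2*n + u < -4)) → (5*n < 3*u + 32 ∧ 3*n ≤ 12))))


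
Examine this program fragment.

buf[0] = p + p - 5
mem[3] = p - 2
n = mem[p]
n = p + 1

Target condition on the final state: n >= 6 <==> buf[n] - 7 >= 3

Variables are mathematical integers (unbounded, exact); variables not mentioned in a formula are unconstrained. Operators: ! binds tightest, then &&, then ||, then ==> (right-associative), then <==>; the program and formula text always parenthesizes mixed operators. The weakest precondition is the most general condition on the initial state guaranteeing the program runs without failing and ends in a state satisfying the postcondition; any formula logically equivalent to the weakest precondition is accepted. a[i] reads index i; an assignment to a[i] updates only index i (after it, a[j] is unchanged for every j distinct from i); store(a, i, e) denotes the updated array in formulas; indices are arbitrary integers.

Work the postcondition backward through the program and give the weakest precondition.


Working backward. After the program, the postcondition n >= 6 <==> buf[n] - 7 >= 3 must hold; in canonical form it is n >= 6 <==> buf[n] >= 10.
Before n := p + 1: p >= 5 <==> buf[p + 1] >= 10
Before n := mem[p]: p >= 5 <==> buf[p + 1] >= 10
Before mem[3] := p - 2: p >= 5 <==> buf[p + 1] >= 10
Before buf[0] := p + p - 5: p >= 5 <==> store(buf, 0, 2*p - 5)[p + 1] >= 10
Answer: WP = p >= 5 <==> store(buf, 0, 2*p - 5)[p + 1] >= 10


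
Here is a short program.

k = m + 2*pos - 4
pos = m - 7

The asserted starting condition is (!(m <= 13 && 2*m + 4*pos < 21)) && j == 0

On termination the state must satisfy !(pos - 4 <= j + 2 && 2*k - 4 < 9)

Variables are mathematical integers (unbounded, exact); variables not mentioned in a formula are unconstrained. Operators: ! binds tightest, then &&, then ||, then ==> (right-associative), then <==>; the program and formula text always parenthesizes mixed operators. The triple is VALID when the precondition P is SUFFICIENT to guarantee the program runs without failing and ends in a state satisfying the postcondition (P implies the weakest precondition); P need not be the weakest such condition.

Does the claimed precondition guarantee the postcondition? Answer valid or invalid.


Working backward. After the program, the postcondition !(pos - 4 <= j + 2 && 2*k - 4 < 9) must hold; in canonical form it is !(pos <= j + 6 && 2*k < 13).
Before pos := m - 7: !(m <= j + 13 && 2*k < 13)
Before k := m + 2*pos - 4: !(m <= j + 13 && 2*m + 4*pos < 21)
The weakest precondition is !(m <= j + 13 && 2*m + 4*pos < 21).
Check whether (!(m <= 13 && 2*m + 4*pos < 21)) && j == 0 implies it.
Every state satisfying the precondition satisfies the weakest precondition: the implication holds.
Answer: valid


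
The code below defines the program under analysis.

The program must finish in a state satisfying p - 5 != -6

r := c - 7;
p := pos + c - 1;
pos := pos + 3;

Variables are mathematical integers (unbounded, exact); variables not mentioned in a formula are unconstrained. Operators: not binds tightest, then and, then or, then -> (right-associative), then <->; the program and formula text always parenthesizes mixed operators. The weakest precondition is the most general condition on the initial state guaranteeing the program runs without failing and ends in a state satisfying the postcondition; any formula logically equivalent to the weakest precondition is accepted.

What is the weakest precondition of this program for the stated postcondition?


Working backward. After the program, the postcondition p - 5 != -6 must hold; in canonical form it is p != -1.
Before pos := pos + 3: p != -1
Before p := pos + c - 1: c + pos != 0
Before r := c - 7: c + pos != 0
Answer: WP = c + pos != 0


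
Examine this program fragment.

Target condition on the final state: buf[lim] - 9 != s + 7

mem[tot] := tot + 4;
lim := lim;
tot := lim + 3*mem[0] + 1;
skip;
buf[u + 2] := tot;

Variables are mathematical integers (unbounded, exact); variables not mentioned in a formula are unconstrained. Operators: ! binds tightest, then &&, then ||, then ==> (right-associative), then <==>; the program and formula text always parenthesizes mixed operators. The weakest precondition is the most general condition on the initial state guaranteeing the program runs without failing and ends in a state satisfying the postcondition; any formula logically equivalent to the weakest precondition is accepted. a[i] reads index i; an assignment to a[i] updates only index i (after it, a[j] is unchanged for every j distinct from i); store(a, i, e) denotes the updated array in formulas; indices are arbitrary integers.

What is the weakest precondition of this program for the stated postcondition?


Working backward. After the program, the postcondition buf[lim] - 9 != s + 7 must hold; in canonical form it is buf[lim] != s + 16.
Before buf[u + 2] := tot: store(buf, u + 2, tot)[lim] != s + 16
Before skip: store(buf, u + 2, tot)[lim] != s + 16
Before tot := lim + 3*mem[0] + 1: store(buf, u + 2, 3*mem[0] + lim + 1)[lim] != s + 16
Before lim := lim: store(buf, u + 2, 3*mem[0] + lim + 1)[lim] != s + 16
Before mem[tot] := tot + 4: store(buf, u + 2, 3*store(mem, tot, tot + 4)[0] + lim + 1)[lim] != s + 16
Answer: WP = store(buf, u + 2, 3*store(mem, tot, tot + 4)[0] + lim + 1)[lim] != s + 16


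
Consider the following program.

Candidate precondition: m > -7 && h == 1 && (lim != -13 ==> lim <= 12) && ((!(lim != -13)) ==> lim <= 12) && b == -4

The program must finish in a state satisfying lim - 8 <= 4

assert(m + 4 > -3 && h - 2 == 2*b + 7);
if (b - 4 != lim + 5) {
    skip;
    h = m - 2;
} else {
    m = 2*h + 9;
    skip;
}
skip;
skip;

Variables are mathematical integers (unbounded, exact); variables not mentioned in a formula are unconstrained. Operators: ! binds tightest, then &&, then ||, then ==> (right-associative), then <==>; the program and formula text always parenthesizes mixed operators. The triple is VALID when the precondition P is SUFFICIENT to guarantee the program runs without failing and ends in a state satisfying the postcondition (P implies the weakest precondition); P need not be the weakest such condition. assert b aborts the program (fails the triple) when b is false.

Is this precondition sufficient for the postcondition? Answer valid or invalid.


Working backward. After the program, the postcondition lim - 8 <= 4 must hold; in canonical form it is lim <= 12.
Before skip: lim <= 12
Before skip: lim <= 12
Then branch requires lim <= 12; else branch requires lim <= 12.
Before the if: (b != lim + 9 ==> lim <= 12) && ((!(b != lim + 9)) ==> lim <= 12)
Before assert m + 4 > -3 && h - 2 == 2*b + 7: m > -7 && h == 2*b + 9 && (b != lim + 9 ==> lim <= 12) && ((!(b != lim + 9)) ==> lim <= 12)
The weakest precondition is m > -7 && h == 2*b + 9 && (b != lim + 9 ==> lim <= 12) && ((!(b != lim + 9)) ==> lim <= 12).
Check whether m > -7 && h == 1 && (lim != -13 ==> lim <= 12) && ((!(lim != -13)) ==> lim <= 12) && b == -4 implies it.
Every state satisfying the precondition satisfies the weakest precondition: the implication holds.
Answer: valid


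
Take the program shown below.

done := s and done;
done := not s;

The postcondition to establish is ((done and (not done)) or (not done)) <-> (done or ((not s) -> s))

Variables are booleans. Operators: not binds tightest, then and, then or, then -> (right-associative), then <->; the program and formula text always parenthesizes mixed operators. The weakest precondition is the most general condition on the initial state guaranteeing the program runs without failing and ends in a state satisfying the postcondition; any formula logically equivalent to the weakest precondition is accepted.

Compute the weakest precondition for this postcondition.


Working backward. After the program, the postcondition ((done and (not done)) or (not done)) <-> (done or ((not s) -> s)) must hold; in canonical form it is (not done) <-> (done or ((not s) -> s)).
Before done := not s: s <-> ((not s) or ((not s) -> s))
Before done := s and done: s <-> ((not s) or ((not s) -> s))
Answer: WP = s <-> ((not s) or ((not s) -> s))


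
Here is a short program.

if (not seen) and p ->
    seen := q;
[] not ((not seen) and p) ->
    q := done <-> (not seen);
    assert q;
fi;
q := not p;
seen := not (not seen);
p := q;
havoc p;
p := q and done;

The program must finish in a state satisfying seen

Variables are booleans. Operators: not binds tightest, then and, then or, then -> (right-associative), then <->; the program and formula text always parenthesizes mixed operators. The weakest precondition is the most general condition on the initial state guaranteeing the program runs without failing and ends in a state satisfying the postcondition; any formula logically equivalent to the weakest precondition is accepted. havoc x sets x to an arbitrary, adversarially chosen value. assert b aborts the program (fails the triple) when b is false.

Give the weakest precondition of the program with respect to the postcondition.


Working backward. After the program, seen must hold.
Before p := q and done: seen
Before havoc p: seen
Before p := q: seen
Before seen := not (not seen): seen
Before q := not p: seen
Then branch requires q; else branch requires (done <-> (not seen)) and seen.
Before the if: (((not seen) and p) -> q) and ((not ((not seen) and p)) -> ((done <-> (not seen)) and seen))
Answer: WP = (((not seen) and p) -> q) and ((not ((not seen) and p)) -> ((done <-> (not seen)) and seen))


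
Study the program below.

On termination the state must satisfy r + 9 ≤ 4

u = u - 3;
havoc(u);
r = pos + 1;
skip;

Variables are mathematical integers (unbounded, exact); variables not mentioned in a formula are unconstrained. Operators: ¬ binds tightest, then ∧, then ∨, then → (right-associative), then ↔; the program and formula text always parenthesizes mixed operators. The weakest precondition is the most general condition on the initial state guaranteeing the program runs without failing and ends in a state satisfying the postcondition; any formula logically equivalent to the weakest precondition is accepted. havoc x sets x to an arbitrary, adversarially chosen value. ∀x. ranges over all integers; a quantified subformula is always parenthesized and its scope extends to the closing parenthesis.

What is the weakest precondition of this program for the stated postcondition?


Working backward. After the program, the postcondition r + 9 ≤ 4 must hold; in canonical form it is r ≤ -5.
Before skip: r ≤ -5
Before r := pos + 1: pos ≤ -6
Before havoc u: pos ≤ -6
Before u := u - 3: pos ≤ -6
Answer: WP = pos ≤ -6


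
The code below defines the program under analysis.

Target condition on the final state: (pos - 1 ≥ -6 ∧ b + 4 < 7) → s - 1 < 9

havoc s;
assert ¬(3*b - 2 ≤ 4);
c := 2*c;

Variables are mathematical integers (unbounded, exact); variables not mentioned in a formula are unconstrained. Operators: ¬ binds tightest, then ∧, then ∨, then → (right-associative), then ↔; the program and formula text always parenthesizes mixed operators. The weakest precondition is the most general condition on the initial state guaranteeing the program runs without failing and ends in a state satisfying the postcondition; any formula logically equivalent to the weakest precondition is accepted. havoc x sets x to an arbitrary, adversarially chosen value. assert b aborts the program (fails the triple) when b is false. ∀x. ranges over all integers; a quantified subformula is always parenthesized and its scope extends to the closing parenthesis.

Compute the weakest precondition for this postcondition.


Working backward. After the program, the postcondition (pos - 1 ≥ -6 ∧ b + 4 < 7) → s - 1 < 9 must hold; in canonical form it is (pos ≥ -5 ∧ b < 3) → s < 10.
Before c := 2*c: (pos ≥ -5 ∧ b < 3) → s < 10
Before assert ¬(3*b - 2 ≤ 4): (¬(3*b ≤ 6)) ∧ ((pos ≥ -5 ∧ b < 3) → s < 10)
Before havoc s: ∀s_1. ((¬(3*b ≤ 6)) ∧ ((pos ≥ -5 ∧ b < 3) → s_1 < 10))
Answer: WP = ∀s_1. ((¬(3*b ≤ 6)) ∧ ((pos ≥ -5 ∧ b < 3) → s_1 < 10))


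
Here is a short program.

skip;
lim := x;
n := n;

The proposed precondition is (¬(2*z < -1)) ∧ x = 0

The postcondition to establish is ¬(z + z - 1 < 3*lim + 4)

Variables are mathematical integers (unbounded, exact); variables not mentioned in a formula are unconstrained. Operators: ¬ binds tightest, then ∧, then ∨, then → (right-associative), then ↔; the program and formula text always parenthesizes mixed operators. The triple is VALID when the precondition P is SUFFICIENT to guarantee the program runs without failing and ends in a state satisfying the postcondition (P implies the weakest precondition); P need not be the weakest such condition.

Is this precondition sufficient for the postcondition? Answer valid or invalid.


Working backward. After the program, the postcondition ¬(z + z - 1 < 3*lim + 4) must hold; in canonical form it is ¬(2*z < 3*lim + 5).
Before n := n: ¬(2*z < 3*lim + 5)
Before lim := x: ¬(2*z < 3*x + 5)
Before skip: ¬(2*z < 3*x + 5)
The weakest precondition is ¬(2*z < 3*x + 5).
Check whether (¬(2*z < -1)) ∧ x = 0 implies it.
Countermodel: at the initial state x = 0, z = 0, the precondition holds but the weakest precondition fails.
Answer: invalid


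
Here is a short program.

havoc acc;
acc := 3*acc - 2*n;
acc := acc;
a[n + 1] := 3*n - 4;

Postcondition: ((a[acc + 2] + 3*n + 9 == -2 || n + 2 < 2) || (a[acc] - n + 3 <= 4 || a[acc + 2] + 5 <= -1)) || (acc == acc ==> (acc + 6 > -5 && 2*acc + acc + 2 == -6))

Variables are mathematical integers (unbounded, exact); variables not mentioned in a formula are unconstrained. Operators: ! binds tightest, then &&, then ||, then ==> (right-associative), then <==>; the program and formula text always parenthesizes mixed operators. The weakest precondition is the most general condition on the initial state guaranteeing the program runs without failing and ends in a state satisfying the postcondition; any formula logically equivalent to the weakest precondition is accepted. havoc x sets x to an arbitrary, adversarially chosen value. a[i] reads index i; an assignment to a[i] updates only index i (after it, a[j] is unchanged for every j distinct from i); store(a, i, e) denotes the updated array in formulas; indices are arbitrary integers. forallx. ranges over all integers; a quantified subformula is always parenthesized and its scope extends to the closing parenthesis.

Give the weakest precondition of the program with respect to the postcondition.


Working backward. After the program, the postcondition ((a[acc + 2] + 3*n + 9 == -2 || n + 2 < 2) || (a[acc] - n + 3 <= 4 || a[acc + 2] + 5 <= -1)) || (acc == acc ==> (acc + 6 > -5 && 2*acc + acc + 2 == -6)) must hold; in canonical form it is a[acc + 2] + 3*n == -11 || n < 0 || a[acc] <= n + 1 || a[acc + 2] <= -6 || (acc > -11 && 3*acc == -8).
Before a[n + 1] := 3*n - 4: store(a, n + 1, 3*n - 4)[acc + 2] + 3*n == -11 || n < 0 || store(a, n + 1, 3*n - 4)[acc] <= n + 1 || store(a, n + 1, 3*n - 4)[acc + 2] <= -6 || (acc > -11 && 3*acc == -8)
Before acc := acc: store(a, n + 1, 3*n - 4)[acc + 2] + 3*n == -11 || n < 0 || store(a, n + 1, 3*n - 4)[acc] <= n + 1 || store(a, n + 1, 3*n - 4)[acc + 2] <= -6 || (acc > -11 && 3*acc == -8)
Before acc := 3*acc - 2*n: store(a, n + 1, 3*n - 4)[3*acc - 2*n + 2] + 3*n == -11 || n < 0 || store(a, n + 1, 3*n - 4)[3*acc - 2*n] <= n + 1 || store(a, n + 1, 3*n - 4)[3*acc - 2*n + 2] <= -6 || (3*acc > 2*n - 11 && 9*acc == 6*n - 8)
Before havoc acc: forall acc_1. (store(a, n + 1, 3*n - 4)[3*acc_1 - 2*n + 2] + 3*n == -11 || n < 0 || store(a, n + 1, 3*n - 4)[3*acc_1 - 2*n] <= n + 1 || store(a, n + 1, 3*n - 4)[3*acc_1 - 2*n + 2] <= -6 || (3*acc_1 > 2*n - 11 && 9*acc_1 == 6*n - 8))
Answer: WP = forall acc_1. (store(a, n + 1, 3*n - 4)[3*acc_1 - 2*n + 2] + 3*n == -11 || n < 0 || store(a, n + 1, 3*n - 4)[3*acc_1 - 2*n] <= n + 1 || store(a, n + 1, 3*n - 4)[3*acc_1 - 2*n + 2] <= -6 || (3*acc_1 > 2*n - 11 && 9*acc_1 == 6*n - 8))


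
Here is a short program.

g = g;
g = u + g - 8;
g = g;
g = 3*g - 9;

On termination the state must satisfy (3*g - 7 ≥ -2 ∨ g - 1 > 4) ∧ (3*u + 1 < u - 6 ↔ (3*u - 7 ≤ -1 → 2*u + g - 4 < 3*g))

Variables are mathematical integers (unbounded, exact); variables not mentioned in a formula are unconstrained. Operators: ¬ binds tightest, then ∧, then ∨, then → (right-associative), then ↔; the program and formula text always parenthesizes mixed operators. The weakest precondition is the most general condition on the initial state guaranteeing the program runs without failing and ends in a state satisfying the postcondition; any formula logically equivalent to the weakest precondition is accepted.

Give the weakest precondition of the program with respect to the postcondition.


Working backward. After the program, the postcondition (3*g - 7 ≥ -2 ∨ g - 1 > 4) ∧ (3*u + 1 < u - 6 ↔ (3*u - 7 ≤ -1 → 2*u + g - 4 < 3*g)) must hold; in canonical form it is (3*g ≥ 5 ∨ g > 5) ∧ (2*u < -7 ↔ (3*u ≤ 6 → 2*u < 2*g + 4)).
Before g := 3*g - 9: (9*g ≥ 32 ∨ 3*g > 14) ∧ (2*u < -7 ↔ (3*u ≤ 6 → 2*u < 6*g - 14))
Before g := g: (9*g ≥ 32 ∨ 3*g > 14) ∧ (2*u < -7 ↔ (3*u ≤ 6 → 2*u < 6*g - 14))
Before g := u + g - 8: (9*g + 9*u ≥ 104 ∨ 3*g + 3*u > 38) ∧ (2*u < -7 ↔ (3*u ≤ 6 → 6*g + 4*u > 62))
Before g := g: (9*g + 9*u ≥ 104 ∨ 3*g + 3*u > 38) ∧ (2*u < -7 ↔ (3*u ≤ 6 → 6*g + 4*u > 62))
Answer: WP = (9*g + 9*u ≥ 104 ∨ 3*g + 3*u > 38) ∧ (2*u < -7 ↔ (3*u ≤ 6 → 6*g + 4*u > 62))


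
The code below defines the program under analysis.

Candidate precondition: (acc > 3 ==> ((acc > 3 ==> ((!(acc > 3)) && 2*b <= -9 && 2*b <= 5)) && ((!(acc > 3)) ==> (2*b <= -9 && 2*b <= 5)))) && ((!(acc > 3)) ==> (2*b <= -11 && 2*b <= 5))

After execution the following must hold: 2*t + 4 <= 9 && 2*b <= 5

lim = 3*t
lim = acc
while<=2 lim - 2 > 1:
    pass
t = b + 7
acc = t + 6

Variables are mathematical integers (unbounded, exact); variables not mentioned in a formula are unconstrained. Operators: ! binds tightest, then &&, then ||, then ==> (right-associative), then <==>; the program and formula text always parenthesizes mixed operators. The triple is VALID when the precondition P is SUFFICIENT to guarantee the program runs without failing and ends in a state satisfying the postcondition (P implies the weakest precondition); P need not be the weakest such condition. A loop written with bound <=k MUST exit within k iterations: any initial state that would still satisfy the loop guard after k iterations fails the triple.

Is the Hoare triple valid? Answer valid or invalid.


Working backward. After the program, the postcondition 2*t + 4 <= 9 && 2*b <= 5 must hold; in canonical form it is 2*t <= 5 && 2*b <= 5.
Before acc := t + 6: 2*t <= 5 && 2*b <= 5
Before t := b + 7: 2*b <= -9 && 2*b <= 5
Before the loop (bound <=2), unroll the exhaustion recursion (WP_0 = exit-now case; WP_j = one more guarded iteration, up to j = 2):
  WP_0: (!(lim > 3)) && 2*b <= -9 && 2*b <= 5
  WP_1: (lim > 3 ==> ((!(lim > 3)) && 2*b <= -9 && 2*b <= 5)) && ((!(lim > 3)) ==> (2*b <= -9 && 2*b <= 5))
  WP_2: (lim > 3 ==> ((lim > 3 ==> ((!(lim > 3)) && 2*b <= -9 && 2*b <= 5)) && ((!(lim > 3)) ==> (2*b <= -9 && 2*b <= 5)))) && ((!(lim > 3)) ==> (2*b <= -9 && 2*b <= 5))
So before the loop: (lim > 3 ==> ((lim > 3 ==> ((!(lim > 3)) && 2*b <= -9 && 2*b <= 5)) && ((!(lim > 3)) ==> (2*b <= -9 && 2*b <= 5)))) && ((!(lim > 3)) ==> (2*b <= -9 && 2*b <= 5))
Before lim := acc: (acc > 3 ==> ((acc > 3 ==> ((!(acc > 3)) && 2*b <= -9 && 2*b <= 5)) && ((!(acc > 3)) ==> (2*b <= -9 && 2*b <= 5)))) && ((!(acc > 3)) ==> (2*b <= -9 && 2*b <= 5))
Before lim := 3*t: (acc > 3 ==> ((acc > 3 ==> ((!(acc > 3)) && 2*b <= -9 && 2*b <= 5)) && ((!(acc > 3)) ==> (2*b <= -9 && 2*b <= 5)))) && ((!(acc > 3)) ==> (2*b <= -9 && 2*b <= 5))
The weakest precondition is (acc > 3 ==> ((acc > 3 ==> ((!(acc > 3)) && 2*b <= -9 && 2*b <= 5)) && ((!(acc > 3)) ==> (2*b <= -9 && 2*b <= 5)))) && ((!(acc > 3)) ==> (2*b <= -9 && 2*b <= 5)).
Check whether (acc > 3 ==> ((acc > 3 ==> ((!(acc > 3)) && 2*b <= -9 && 2*b <= 5)) && ((!(acc > 3)) ==> (2*b <= -9 && 2*b <= 5)))) && ((!(acc > 3)) ==> (2*b <= -11 && 2*b <= 5)) implies it.
Every state satisfying the precondition satisfies the weakest precondition: the implication holds.
Answer: valid


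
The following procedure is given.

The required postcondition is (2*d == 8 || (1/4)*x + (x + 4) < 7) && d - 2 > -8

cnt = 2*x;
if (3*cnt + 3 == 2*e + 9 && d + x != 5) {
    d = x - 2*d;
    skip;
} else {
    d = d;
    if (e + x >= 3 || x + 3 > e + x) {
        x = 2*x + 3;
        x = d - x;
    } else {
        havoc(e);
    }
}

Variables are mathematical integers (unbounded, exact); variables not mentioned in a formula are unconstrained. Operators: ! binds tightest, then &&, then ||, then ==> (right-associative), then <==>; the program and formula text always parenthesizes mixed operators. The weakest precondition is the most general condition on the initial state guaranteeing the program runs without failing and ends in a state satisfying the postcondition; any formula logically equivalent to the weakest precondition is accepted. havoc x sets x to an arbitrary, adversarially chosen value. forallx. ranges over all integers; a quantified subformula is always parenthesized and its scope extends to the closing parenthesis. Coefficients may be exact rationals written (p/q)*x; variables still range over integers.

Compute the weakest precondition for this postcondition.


Working backward. After the program, the postcondition (2*d == 8 || (1/4)*x + (x + 4) < 7) && d - 2 > -8 must hold; in canonical form it is (2*d == 8 || (5/4)*x < 3) && d > -6.
Then branch requires (2*x == 4*d + 8 || (5/4)*x < 3) && x > 2*d - 6; else branch requires ((e + x >= 3 || e < 3) ==> ((2*d == 8 || (5/4)*d < (5/2)*x + 27/4) && d > -6)) && ((!(e + x >= 3 || e < 3)) ==> ((2*d == 8 || (5/4)*x < 3) && d > -6)).
Before the if: ((3*cnt == 2*e + 6 && d + x != 5) ==> ((2*x == 4*d + 8 || (5/4)*x < 3) && x > 2*d - 6)) && ((!(3*cnt == 2*e + 6 && d + x != 5)) ==> (((e + x >= 3 || e < 3) ==> ((2*d == 8 || (5/4)*d < (5/2)*x + 27/4) && d > -6)) && ((!(e + x >= 3 || e < 3)) ==> ((2*d == 8 || (5/4)*x < 3) && d > -6))))
Before cnt := 2*x: ((6*x == 2*e + 6 && d + x != 5) ==> ((2*x == 4*d + 8 || (5/4)*x < 3) && x > 2*d - 6)) && ((!(6*x == 2*e + 6 && d + x != 5)) ==> (((e + x >= 3 || e < 3) ==> ((2*d == 8 || (5/4)*d < (5/2)*x + 27/4) && d > -6)) && ((!(e + x >= 3 || e < 3)) ==> ((2*d == 8 || (5/4)*x < 3) && d > -6))))
Answer: WP = ((6*x == 2*e + 6 && d + x != 5) ==> ((2*x == 4*d + 8 || (5/4)*x < 3) && x > 2*d - 6)) && ((!(6*x == 2*e + 6 && d + x != 5)) ==> (((e + x >= 3 || e < 3) ==> ((2*d == 8 || (5/4)*d < (5/2)*x + 27/4) && d > -6)) && ((!(e + x >= 3 || e < 3)) ==> ((2*d == 8 || (5/4)*x < 3) && d > -6))))


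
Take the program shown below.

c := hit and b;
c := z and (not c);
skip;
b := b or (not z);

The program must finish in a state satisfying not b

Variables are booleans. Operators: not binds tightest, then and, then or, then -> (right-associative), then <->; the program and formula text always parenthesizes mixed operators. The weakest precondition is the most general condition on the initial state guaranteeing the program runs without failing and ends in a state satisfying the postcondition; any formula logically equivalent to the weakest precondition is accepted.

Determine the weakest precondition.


Working backward. After the program, not b must hold.
Before b := b or (not z): not (b or (not z))
Before skip: not (b or (not z))
Before c := z and (not c): not (b or (not z))
Before c := hit and b: not (b or (not z))
Answer: WP = not (b or (not z))


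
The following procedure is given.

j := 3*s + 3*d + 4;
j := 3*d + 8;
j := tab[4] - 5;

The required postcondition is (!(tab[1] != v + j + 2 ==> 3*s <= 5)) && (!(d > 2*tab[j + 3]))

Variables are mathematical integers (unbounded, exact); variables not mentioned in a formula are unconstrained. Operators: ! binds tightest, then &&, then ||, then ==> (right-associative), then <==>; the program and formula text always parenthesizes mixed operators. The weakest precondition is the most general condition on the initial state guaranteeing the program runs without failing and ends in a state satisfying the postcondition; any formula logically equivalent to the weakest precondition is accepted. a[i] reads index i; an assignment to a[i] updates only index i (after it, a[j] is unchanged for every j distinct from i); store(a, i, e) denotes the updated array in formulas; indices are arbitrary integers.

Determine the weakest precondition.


Working backward. After the program, the postcondition (!(tab[1] != v + j + 2 ==> 3*s <= 5)) && (!(d > 2*tab[j + 3])) must hold; in canonical form it is (!(tab[1] != j + v + 2 ==> 3*s <= 5)) && (!(d > 2*tab[j + 3])).
Before j := tab[4] - 5: (!(tab[1] != tab[4] + v - 3 ==> 3*s <= 5)) && (!(d > 2*tab[tab[4] - 2]))
Before j := 3*d + 8: (!(tab[1] != tab[4] + v - 3 ==> 3*s <= 5)) && (!(d > 2*tab[tab[4] - 2]))
Before j := 3*s + 3*d + 4: (!(tab[1] != tab[4] + v - 3 ==> 3*s <= 5)) && (!(d > 2*tab[tab[4] - 2]))
Answer: WP = (!(tab[1] != tab[4] + v - 3 ==> 3*s <= 5)) && (!(d > 2*tab[tab[4] - 2]))


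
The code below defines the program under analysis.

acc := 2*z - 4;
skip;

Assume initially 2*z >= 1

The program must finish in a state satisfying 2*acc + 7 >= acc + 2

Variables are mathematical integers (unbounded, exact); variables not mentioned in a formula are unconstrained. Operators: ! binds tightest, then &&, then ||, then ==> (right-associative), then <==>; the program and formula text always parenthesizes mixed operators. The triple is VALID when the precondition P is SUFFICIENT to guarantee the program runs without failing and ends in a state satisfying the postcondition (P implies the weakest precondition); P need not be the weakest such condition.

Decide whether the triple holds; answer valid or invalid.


Working backward. After the program, the postcondition 2*acc + 7 >= acc + 2 must hold; in canonical form it is acc >= -5.
Before skip: acc >= -5
Before acc := 2*z - 4: 2*z >= -1
The weakest precondition is 2*z >= -1.
Check whether 2*z >= 1 implies it.
Every state satisfying the precondition satisfies the weakest precondition: the implication holds.
Answer: valid


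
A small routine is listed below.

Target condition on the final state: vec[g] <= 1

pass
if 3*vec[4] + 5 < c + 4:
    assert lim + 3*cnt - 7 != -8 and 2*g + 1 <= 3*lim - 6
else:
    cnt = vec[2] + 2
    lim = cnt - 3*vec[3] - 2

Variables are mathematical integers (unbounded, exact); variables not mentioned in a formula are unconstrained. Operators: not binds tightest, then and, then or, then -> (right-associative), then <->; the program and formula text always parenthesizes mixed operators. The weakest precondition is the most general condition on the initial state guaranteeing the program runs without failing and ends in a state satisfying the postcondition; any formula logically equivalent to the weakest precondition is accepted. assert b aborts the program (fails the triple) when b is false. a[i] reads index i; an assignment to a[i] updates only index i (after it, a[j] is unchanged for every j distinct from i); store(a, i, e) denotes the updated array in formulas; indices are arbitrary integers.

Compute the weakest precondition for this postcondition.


Working backward. After the program, vec[g] <= 1 must hold.
Then branch requires 3*cnt + lim != -1 and 2*g <= 3*lim - 7 and vec[g] <= 1; else branch requires vec[g] <= 1.
Before the if: (3*vec[4] < c - 1 -> (3*cnt + lim != -1 and 2*g <= 3*lim - 7 and vec[g] <= 1)) and ((not (3*vec[4] < c - 1)) -> vec[g] <= 1)
Before skip: (3*vec[4] < c - 1 -> (3*cnt + lim != -1 and 2*g <= 3*lim - 7 and vec[g] <= 1)) and ((not (3*vec[4] < c - 1)) -> vec[g] <= 1)
Answer: WP = (3*vec[4] < c - 1 -> (3*cnt + lim != -1 and 2*g <= 3*lim - 7 and vec[g] <= 1)) and ((not (3*vec[4] < c - 1)) -> vec[g] <= 1)


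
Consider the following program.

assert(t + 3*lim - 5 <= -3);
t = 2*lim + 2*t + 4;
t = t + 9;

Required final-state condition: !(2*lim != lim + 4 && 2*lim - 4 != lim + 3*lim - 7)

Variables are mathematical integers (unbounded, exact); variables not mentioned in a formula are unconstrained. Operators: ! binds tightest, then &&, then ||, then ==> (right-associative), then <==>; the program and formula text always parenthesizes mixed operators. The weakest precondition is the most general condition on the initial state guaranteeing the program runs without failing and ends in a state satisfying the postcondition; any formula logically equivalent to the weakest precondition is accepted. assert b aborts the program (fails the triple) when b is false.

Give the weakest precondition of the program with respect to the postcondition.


Working backward. After the program, the postcondition !(2*lim != lim + 4 && 2*lim - 4 != lim + 3*lim - 7) must hold; in canonical form it is !(lim != 4 && 2*lim != 3).
Before t := t + 9: !(lim != 4 && 2*lim != 3)
Before t := 2*lim + 2*t + 4: !(lim != 4 && 2*lim != 3)
Before assert t + 3*lim - 5 <= -3: 3*lim + t <= 2 && (!(lim != 4 && 2*lim != 3))
Answer: WP = 3*lim + t <= 2 && (!(lim != 4 && 2*lim != 3))


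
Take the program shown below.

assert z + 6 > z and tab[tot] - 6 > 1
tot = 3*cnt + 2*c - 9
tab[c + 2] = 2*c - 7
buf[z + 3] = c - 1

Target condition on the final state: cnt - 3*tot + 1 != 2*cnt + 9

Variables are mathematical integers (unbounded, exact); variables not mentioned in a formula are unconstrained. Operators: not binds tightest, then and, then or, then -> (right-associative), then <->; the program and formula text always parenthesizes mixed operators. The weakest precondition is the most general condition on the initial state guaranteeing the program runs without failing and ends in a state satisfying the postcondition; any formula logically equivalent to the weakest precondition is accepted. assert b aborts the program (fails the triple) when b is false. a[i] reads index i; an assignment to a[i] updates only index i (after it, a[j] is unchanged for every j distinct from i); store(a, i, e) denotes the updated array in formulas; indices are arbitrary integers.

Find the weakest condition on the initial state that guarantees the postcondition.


Working backward. After the program, the postcondition cnt - 3*tot + 1 != 2*cnt + 9 must hold; in canonical form it is cnt + 3*tot != -8.
Before buf[z + 3] := c - 1: cnt + 3*tot != -8
Before tab[c + 2] := 2*c - 7: cnt + 3*tot != -8
Before tot := 3*cnt + 2*c - 9: 6*c + 10*cnt != 19
Before assert z + 6 > z and tab[tot] - 6 > 1: tab[tot] > 7 and 6*c + 10*cnt != 19
Answer: WP = tab[tot] > 7 and 6*c + 10*cnt != 19


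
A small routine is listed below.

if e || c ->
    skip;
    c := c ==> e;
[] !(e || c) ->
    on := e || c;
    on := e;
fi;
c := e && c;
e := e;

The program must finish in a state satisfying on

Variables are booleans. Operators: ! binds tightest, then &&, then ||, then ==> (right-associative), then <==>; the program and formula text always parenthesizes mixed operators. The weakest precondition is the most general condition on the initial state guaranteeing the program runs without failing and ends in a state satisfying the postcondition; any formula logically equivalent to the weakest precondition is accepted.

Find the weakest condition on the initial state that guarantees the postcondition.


Working backward. After the program, on must hold.
Before e := e: on
Before c := e && c: on
Then branch requires on; else branch requires e.
Before the if: ((e || c) ==> on) && ((!(e || c)) ==> e)
Answer: WP = ((e || c) ==> on) && ((!(e || c)) ==> e)


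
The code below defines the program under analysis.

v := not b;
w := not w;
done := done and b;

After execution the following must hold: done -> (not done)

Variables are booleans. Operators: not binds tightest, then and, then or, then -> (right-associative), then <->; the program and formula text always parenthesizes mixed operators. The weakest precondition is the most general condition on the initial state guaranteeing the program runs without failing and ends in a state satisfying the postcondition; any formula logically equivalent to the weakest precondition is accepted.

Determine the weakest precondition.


Working backward. After the program, done -> (not done) must hold.
Before done := done and b: (done and b) -> (not (done and b))
Before w := not w: (done and b) -> (not (done and b))
Before v := not b: (done and b) -> (not (done and b))
Answer: WP = (done and b) -> (not (done and b))


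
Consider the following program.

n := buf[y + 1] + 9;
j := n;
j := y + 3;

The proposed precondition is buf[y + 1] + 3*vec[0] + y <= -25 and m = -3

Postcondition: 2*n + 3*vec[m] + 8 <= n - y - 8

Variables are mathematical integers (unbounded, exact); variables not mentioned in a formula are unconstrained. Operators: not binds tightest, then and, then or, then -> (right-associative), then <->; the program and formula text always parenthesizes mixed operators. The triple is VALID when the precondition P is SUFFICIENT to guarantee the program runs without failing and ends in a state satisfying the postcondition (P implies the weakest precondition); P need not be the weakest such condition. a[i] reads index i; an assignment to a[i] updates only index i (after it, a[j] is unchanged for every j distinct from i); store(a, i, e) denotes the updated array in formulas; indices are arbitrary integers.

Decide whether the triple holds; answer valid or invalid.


Working backward. After the program, the postcondition 2*n + 3*vec[m] + 8 <= n - y - 8 must hold; in canonical form it is 3*vec[m] + n + y <= -16.
Before j := y + 3: 3*vec[m] + n + y <= -16
Before j := n: 3*vec[m] + n + y <= -16
Before n := buf[y + 1] + 9: buf[y + 1] + 3*vec[m] + y <= -25
The weakest precondition is buf[y + 1] + 3*vec[m] + y <= -25.
Check whether buf[y + 1] + 3*vec[0] + y <= -25 and m = -3 implies it.
Countermodel: at the initial state buf = {[-3] = 0, [0] = 0, elsewhere 0}, m = -3, vec = {[-3] = 15215, [0] = -8, elsewhere 15215}, y = -1, the precondition holds but the weakest precondition fails.
Answer: invalid


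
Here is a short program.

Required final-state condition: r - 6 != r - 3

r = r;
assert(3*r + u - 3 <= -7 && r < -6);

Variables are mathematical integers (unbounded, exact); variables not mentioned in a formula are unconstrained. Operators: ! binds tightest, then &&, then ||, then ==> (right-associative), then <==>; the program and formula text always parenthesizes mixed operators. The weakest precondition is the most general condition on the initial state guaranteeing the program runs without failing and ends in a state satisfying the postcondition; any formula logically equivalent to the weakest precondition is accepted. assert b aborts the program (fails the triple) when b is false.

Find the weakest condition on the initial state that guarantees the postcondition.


Working backward. After the program, the postcondition r - 6 != r - 3 must hold; in canonical form it is true.
Before assert 3*r + u - 3 <= -7 && r < -6: 3*r + u <= -4 && r < -6
Before r := r: 3*r + u <= -4 && r < -6
Answer: WP = 3*r + u <= -4 && r < -6


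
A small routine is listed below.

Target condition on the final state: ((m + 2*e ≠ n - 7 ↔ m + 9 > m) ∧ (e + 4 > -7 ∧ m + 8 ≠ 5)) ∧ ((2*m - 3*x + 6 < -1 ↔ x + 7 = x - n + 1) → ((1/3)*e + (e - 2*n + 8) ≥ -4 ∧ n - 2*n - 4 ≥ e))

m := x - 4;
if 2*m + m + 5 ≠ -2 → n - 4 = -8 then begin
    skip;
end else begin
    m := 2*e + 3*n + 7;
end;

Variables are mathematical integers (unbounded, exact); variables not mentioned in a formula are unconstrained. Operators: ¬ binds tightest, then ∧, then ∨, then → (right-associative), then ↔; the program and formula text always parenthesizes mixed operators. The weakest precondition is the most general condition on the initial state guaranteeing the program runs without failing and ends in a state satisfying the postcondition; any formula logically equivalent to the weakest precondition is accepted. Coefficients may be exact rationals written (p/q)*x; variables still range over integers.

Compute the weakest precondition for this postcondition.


Working backward. After the program, the postcondition ((m + 2*e ≠ n - 7 ↔ m + 9 > m) ∧ (e + 4 > -7 ∧ m + 8 ≠ 5)) ∧ ((2*m - 3*x + 6 < -1 ↔ x + 7 = x - n + 1) → ((1/3)*e + (e - 2*n + 8) ≥ -4 ∧ n - 2*n - 4 ≥ e)) must hold; in canonical form it is 2*e + m ≠ n - 7 ∧ e > -11 ∧ m ≠ -3 ∧ ((2*m < 3*x - 7 ↔ n = -6) → ((4/3)*e ≥ 2*n - 12 ∧ e + n ≤ -4)).
Then branch requires 2*e + m ≠ n - 7 ∧ e > -11 ∧ m ≠ -3 ∧ ((2*m < 3*x - 7 ↔ n = -6) → ((4/3)*e ≥ 2*n - 12 ∧ e + n ≤ -4)); else branch requires 4*e + 2*n ≠ -14 ∧ e > -11 ∧ 2*e + 3*n ≠ -10 ∧ ((4*e + 6*n < 3*x - 21 ↔ n = -6) → ((4/3)*e ≥ 2*n - 12 ∧ e + n ≤ -4)).
Before the if: ((3*m ≠ -7 → n = -4) → (2*e + m ≠ n - 7 ∧ e > -11 ∧ m ≠ -3 ∧ ((2*m < 3*x - 7 ↔ n = -6) → ((4/3)*e ≥ 2*n - 12 ∧ e + n ≤ -4)))) ∧ ((¬(3*m ≠ -7 → n = -4)) → (4*e + 2*n ≠ -14 ∧ e > -11 ∧ 2*e + 3*n ≠ -10 ∧ ((4*e + 6*n < 3*x - 21 ↔ n = -6) → ((4/3)*e ≥ 2*n - 12 ∧ e + n ≤ -4))))
Before m := x - 4: ((3*x ≠ 5 → n = -4) → (2*e + x ≠ n - 3 ∧ e > -11 ∧ x ≠ 1 ∧ ((x > -1 ↔ n = -6) → ((4/3)*e ≥ 2*n - 12 ∧ e + n ≤ -4)))) ∧ ((¬(3*x ≠ 5 → n = -4)) → (4*e + 2*n ≠ -14 ∧ e > -11 ∧ 2*e + 3*n ≠ -10 ∧ ((4*e + 6*n < 3*x - 21 ↔ n = -6) → ((4/3)*e ≥ 2*n - 12 ∧ e + n ≤ -4))))
Answer: WP = ((3*x ≠ 5 → n = -4) → (2*e + x ≠ n - 3 ∧ e > -11 ∧ x ≠ 1 ∧ ((x > -1 ↔ n = -6) → ((4/3)*e ≥ 2*n - 12 ∧ e + n ≤ -4)))) ∧ ((¬(3*x ≠ 5 → n = -4)) → (4*e + 2*n ≠ -14 ∧ e > -11 ∧ 2*e + 3*n ≠ -10 ∧ ((4*e + 6*n < 3*x - 21 ↔ n = -6) → ((4/3)*e ≥ 2*n - 12 ∧ e + n ≤ -4))))
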